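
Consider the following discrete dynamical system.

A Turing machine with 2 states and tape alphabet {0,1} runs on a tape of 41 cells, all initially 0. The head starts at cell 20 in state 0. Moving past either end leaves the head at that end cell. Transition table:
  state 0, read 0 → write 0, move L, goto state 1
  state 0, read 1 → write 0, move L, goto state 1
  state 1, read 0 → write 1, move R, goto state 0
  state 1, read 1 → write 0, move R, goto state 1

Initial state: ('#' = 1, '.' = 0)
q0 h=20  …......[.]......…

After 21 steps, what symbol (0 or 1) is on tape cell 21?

step 0: q0 h=20  …......[.]......…
step 1: q1 h=19  …......[.]......…
step 2: q0 h=20  ….....#[.]......…
step 3: q1 h=19  …......[#]......…
step 4: q1 h=20  …......[.]......…
step 5: q0 h=21  ….....#[.]......…
step 6: q1 h=20  …......[#]......…
step 7: q1 h=21  …......[.]......…
step 8: q0 h=22  ….....#[.]......…
step 9: q1 h=21  …......[#]......…
step 10: q1 h=22  …......[.]......…
step 11: q0 h=23  ….....#[.]......…
step 12: q1 h=22  …......[#]......…
step 13: q1 h=23  …......[.]......…
step 14: q0 h=24  ….....#[.]......…
step 15: q1 h=23  …......[#]......…
step 16: q1 h=24  …......[.]......…
step 17: q0 h=25  ….....#[.]......…
step 18: q1 h=24  …......[#]......…
step 19: q1 h=25  …......[.]......…
step 20: q0 h=26  ….....#[.]......…
step 21: q1 h=25  …......[#]......…

0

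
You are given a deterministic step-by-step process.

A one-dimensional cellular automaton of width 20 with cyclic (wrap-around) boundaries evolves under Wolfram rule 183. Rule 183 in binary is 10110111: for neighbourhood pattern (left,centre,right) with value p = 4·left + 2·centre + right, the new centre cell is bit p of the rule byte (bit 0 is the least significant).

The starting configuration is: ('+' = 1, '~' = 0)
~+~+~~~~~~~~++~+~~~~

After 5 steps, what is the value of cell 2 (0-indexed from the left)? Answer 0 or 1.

1

[0] ~+~+~~~~~~~~++~+~~~~
[1] ++++++++++++~~++++++
[2] +++++++++++~++~+++++
[3] ++++++++++~+~~+~++++
[4] +++++++++~++++++~+++
[5] ++++++++~+~++++~+~++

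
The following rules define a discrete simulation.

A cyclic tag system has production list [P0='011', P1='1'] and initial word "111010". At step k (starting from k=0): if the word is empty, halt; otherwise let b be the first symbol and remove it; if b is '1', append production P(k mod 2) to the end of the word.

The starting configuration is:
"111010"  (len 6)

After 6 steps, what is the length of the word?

0) "111010"  (len 6)
1) "11010011"  (len 8)
2) "10100111"  (len 8)
3) "0100111011"  (len 10)
4) "100111011"  (len 9)
5) "00111011011"  (len 11)
6) "0111011011"  (len 10)

10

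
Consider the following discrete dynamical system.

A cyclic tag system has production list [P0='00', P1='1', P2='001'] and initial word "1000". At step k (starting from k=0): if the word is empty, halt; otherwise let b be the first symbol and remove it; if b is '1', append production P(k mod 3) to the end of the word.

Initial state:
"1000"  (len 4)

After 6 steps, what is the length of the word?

0

[0] "1000"  (len 4)
[1] "00000"  (len 5)
[2] "0000"  (len 4)
[3] "000"  (len 3)
[4] "00"  (len 2)
[5] "0"  (len 1)
[6] (halted — word empty)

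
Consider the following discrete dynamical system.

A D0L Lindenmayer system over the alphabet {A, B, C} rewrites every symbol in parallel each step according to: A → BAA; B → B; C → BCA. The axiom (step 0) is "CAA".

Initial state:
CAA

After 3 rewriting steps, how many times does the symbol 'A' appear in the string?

23

k=0  CAA
k=1  BCABAABAA
k=2  BBCABAABBAABAABBAABAA
k=3  BBBCABAABBAABAABBBAABAABBAABAABBBAABAABBAABAA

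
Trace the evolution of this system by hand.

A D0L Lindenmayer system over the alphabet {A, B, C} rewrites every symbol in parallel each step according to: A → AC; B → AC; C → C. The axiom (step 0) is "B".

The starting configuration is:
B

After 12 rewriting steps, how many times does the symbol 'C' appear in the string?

12

t=0: B
t=1: AC
t=2: ACC
t=3: ACCC
t=4: ACCCC
t=5: ACCCCC
t=6: ACCCCCC
t=7: ACCCCCCC
t=8: ACCCCCCCC
t=9: ACCCCCCCCC
t=10: ACCCCCCCCCC
t=11: ACCCCCCCCCCC
t=12: ACCCCCCCCCCCC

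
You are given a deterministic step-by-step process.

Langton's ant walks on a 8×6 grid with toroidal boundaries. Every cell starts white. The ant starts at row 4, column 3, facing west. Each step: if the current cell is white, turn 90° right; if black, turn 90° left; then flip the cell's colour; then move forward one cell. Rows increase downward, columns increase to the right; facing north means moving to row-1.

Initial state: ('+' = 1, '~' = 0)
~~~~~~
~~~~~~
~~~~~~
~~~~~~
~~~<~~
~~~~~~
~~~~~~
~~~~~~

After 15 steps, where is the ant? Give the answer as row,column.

4,4

k=0  ~~~~~~
~~~~~~
~~~~~~
~~~~~~
~~~<~~
~~~~~~
~~~~~~
~~~~~~
k=1  ~~~~~~
~~~~~~
~~~~~~
~~~^~~
~~~+~~
~~~~~~
~~~~~~
~~~~~~
k=2  ~~~~~~
~~~~~~
~~~~~~
~~~+>~
~~~+~~
~~~~~~
~~~~~~
~~~~~~
k=3  ~~~~~~
~~~~~~
~~~~~~
~~~++~
~~~+v~
~~~~~~
~~~~~~
~~~~~~
k=4  ~~~~~~
~~~~~~
~~~~~~
~~~++~
~~~<+~
~~~~~~
~~~~~~
~~~~~~
k=5  ~~~~~~
~~~~~~
~~~~~~
~~~++~
~~~~+~
~~~v~~
~~~~~~
~~~~~~
k=6  ~~~~~~
~~~~~~
~~~~~~
~~~++~
~~~~+~
~~<+~~
~~~~~~
~~~~~~
k=7  ~~~~~~
~~~~~~
~~~~~~
~~~++~
~~^~+~
~~++~~
~~~~~~
~~~~~~
k=8  ~~~~~~
~~~~~~
~~~~~~
~~~++~
~~+>+~
~~++~~
~~~~~~
~~~~~~
k=9  ~~~~~~
~~~~~~
~~~~~~
~~~++~
~~+++~
~~+v~~
~~~~~~
~~~~~~
k=10  ~~~~~~
~~~~~~
~~~~~~
~~~++~
~~+++~
~~+~>~
~~~~~~
~~~~~~
k=11  ~~~~~~
~~~~~~
~~~~~~
~~~++~
~~+++~
~~+~+~
~~~~v~
~~~~~~
k=12  ~~~~~~
~~~~~~
~~~~~~
~~~++~
~~+++~
~~+~+~
~~~<+~
~~~~~~
k=13  ~~~~~~
~~~~~~
~~~~~~
~~~++~
~~+++~
~~+^+~
~~~++~
~~~~~~
k=14  ~~~~~~
~~~~~~
~~~~~~
~~~++~
~~+++~
~~++>~
~~~++~
~~~~~~
k=15  ~~~~~~
~~~~~~
~~~~~~
~~~++~
~~++^~
~~++~~
~~~++~
~~~~~~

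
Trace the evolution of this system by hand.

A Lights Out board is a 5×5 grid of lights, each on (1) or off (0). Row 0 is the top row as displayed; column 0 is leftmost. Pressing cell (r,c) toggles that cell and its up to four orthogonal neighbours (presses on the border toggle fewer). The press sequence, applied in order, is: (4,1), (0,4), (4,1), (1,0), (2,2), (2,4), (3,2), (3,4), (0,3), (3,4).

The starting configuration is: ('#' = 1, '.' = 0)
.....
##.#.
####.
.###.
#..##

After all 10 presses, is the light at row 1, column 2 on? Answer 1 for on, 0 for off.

0) .....
##.#.
####.
.###.
#..##
1) .....
##.#.
####.
..##.
.####
2) ...##
##.##
####.
..##.
.####
3) ...##
##.##
####.
.###.
#..##
4) #..##
...##
.###.
.###.
#..##
5) #..##
..###
.....
.#.#.
#..##
6) #..##
..##.
...##
.#.##
#..##
7) #..##
..##.
..###
..#.#
#.###
8) #..##
..##.
..##.
..##.
#.##.
9) #.#..
..#..
..##.
..##.
#.##.
10) #.#..
..#..
..###
..#.#
#.###

1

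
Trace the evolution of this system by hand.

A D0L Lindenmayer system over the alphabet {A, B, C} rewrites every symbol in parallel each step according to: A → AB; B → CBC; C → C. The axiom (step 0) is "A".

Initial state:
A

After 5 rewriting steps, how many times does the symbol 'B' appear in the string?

0) A
1) AB
2) ABCBC
3) ABCBCCCBCC
4) ABCBCCCBCCCCCBCCC
5) ABCBCCCBCCCCCBCCCCCCCBCCCC

5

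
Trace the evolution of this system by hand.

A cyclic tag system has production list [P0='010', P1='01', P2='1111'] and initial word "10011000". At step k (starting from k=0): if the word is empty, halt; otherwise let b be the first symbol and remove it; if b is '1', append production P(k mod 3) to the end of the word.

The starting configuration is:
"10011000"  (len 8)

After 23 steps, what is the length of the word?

10

gen 0: "10011000"  (len 8)
gen 1: "0011000010"  (len 10)
gen 2: "011000010"  (len 9)
gen 3: "11000010"  (len 8)
gen 4: "1000010010"  (len 10)
gen 5: "00001001001"  (len 11)
gen 6: "0001001001"  (len 10)
gen 7: "001001001"  (len 9)
gen 8: "01001001"  (len 8)
gen 9: "1001001"  (len 7)
gen 10: "001001010"  (len 9)
gen 11: "01001010"  (len 8)
gen 12: "1001010"  (len 7)
gen 13: "001010010"  (len 9)
gen 14: "01010010"  (len 8)
gen 15: "1010010"  (len 7)
gen 16: "010010010"  (len 9)
gen 17: "10010010"  (len 8)
gen 18: "00100101111"  (len 11)
gen 19: "0100101111"  (len 10)
gen 20: "100101111"  (len 9)
gen 21: "001011111111"  (len 12)
gen 22: "01011111111"  (len 11)
gen 23: "1011111111"  (len 10)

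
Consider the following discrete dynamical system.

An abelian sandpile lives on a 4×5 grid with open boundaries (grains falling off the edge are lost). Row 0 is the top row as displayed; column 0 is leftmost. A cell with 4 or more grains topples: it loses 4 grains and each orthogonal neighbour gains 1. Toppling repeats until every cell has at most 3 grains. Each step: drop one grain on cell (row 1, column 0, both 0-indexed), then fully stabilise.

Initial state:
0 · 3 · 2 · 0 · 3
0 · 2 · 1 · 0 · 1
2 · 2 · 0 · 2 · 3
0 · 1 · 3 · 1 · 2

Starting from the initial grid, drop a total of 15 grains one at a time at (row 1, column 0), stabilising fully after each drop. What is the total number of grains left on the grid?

[0] 0 · 3 · 2 · 0 · 3
0 · 2 · 1 · 0 · 1
2 · 2 · 0 · 2 · 3
0 · 1 · 3 · 1 · 2
[1] 0 · 3 · 2 · 0 · 3
1 · 2 · 1 · 0 · 1
2 · 2 · 0 · 2 · 3
0 · 1 · 3 · 1 · 2
[2] 0 · 3 · 2 · 0 · 3
2 · 2 · 1 · 0 · 1
2 · 2 · 0 · 2 · 3
0 · 1 · 3 · 1 · 2
[3] 0 · 3 · 2 · 0 · 3
3 · 2 · 1 · 0 · 1
2 · 2 · 0 · 2 · 3
0 · 1 · 3 · 1 · 2
[4] 1 · 3 · 2 · 0 · 3
0 · 3 · 1 · 0 · 1
3 · 2 · 0 · 2 · 3
0 · 1 · 3 · 1 · 2
[5] 1 · 3 · 2 · 0 · 3
1 · 3 · 1 · 0 · 1
3 · 2 · 0 · 2 · 3
0 · 1 · 3 · 1 · 2
[6] 1 · 3 · 2 · 0 · 3
2 · 3 · 1 · 0 · 1
3 · 2 · 0 · 2 · 3
0 · 1 · 3 · 1 · 2
[7] 1 · 3 · 2 · 0 · 3
3 · 3 · 1 · 0 · 1
3 · 2 · 0 · 2 · 3
0 · 1 · 3 · 1 · 2
[8] 3 · 0 · 3 · 0 · 3
2 · 2 · 2 · 0 · 1
1 · 0 · 1 · 2 · 3
1 · 2 · 3 · 1 · 2
[9] 3 · 0 · 3 · 0 · 3
3 · 2 · 2 · 0 · 1
1 · 0 · 1 · 2 · 3
1 · 2 · 3 · 1 · 2
[10] 0 · 1 · 3 · 0 · 3
1 · 3 · 2 · 0 · 1
2 · 0 · 1 · 2 · 3
1 · 2 · 3 · 1 · 2
[11] 0 · 1 · 3 · 0 · 3
2 · 3 · 2 · 0 · 1
2 · 0 · 1 · 2 · 3
1 · 2 · 3 · 1 · 2
[12] 0 · 1 · 3 · 0 · 3
3 · 3 · 2 · 0 · 1
2 · 0 · 1 · 2 · 3
1 · 2 · 3 · 1 · 2
[13] 1 · 2 · 3 · 0 · 3
1 · 0 · 3 · 0 · 1
3 · 1 · 1 · 2 · 3
1 · 2 · 3 · 1 · 2
[14] 1 · 2 · 3 · 0 · 3
2 · 0 · 3 · 0 · 1
3 · 1 · 1 · 2 · 3
1 · 2 · 3 · 1 · 2
[15] 1 · 2 · 3 · 0 · 3
3 · 0 · 3 · 0 · 1
3 · 1 · 1 · 2 · 3
1 · 2 · 3 · 1 · 2

35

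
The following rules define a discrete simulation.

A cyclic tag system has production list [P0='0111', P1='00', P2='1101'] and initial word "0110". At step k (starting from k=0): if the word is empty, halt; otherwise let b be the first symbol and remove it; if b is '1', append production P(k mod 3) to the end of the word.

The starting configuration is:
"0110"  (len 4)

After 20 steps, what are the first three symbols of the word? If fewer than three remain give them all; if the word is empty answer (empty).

step 0: "0110"  (len 4)
step 1: "110"  (len 3)
step 2: "1000"  (len 4)
step 3: "0001101"  (len 7)
step 4: "001101"  (len 6)
step 5: "01101"  (len 5)
step 6: "1101"  (len 4)
step 7: "1010111"  (len 7)
step 8: "01011100"  (len 8)
step 9: "1011100"  (len 7)
step 10: "0111000111"  (len 10)
step 11: "111000111"  (len 9)
step 12: "110001111101"  (len 12)
step 13: "100011111010111"  (len 15)
step 14: "0001111101011100"  (len 16)
step 15: "001111101011100"  (len 15)
step 16: "01111101011100"  (len 14)
step 17: "1111101011100"  (len 13)
step 18: "1111010111001101"  (len 16)
step 19: "1110101110011010111"  (len 19)
step 20: "11010111001101011100"  (len 20)

110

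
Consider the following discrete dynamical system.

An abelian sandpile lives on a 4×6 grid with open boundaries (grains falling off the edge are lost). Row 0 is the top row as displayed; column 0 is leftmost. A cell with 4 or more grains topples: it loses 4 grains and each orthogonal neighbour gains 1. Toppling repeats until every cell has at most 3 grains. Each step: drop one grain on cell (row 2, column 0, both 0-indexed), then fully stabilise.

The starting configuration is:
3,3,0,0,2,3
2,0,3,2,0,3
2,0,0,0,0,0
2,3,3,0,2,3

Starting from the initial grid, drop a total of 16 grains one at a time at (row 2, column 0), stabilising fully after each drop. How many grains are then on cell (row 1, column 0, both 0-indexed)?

step 0: 3,3,0,0,2,3
2,0,3,2,0,3
2,0,0,0,0,0
2,3,3,0,2,3
step 1: 3,3,0,0,2,3
2,0,3,2,0,3
3,0,0,0,0,0
2,3,3,0,2,3
step 2: 3,3,0,0,2,3
3,0,3,2,0,3
0,1,0,0,0,0
3,3,3,0,2,3
step 3: 3,3,0,0,2,3
3,0,3,2,0,3
1,1,0,0,0,0
3,3,3,0,2,3
step 4: 3,3,0,0,2,3
3,0,3,2,0,3
2,1,0,0,0,0
3,3,3,0,2,3
step 5: 3,3,0,0,2,3
3,0,3,2,0,3
3,1,0,0,0,0
3,3,3,0,2,3
step 6: 1,0,1,0,2,3
1,2,3,2,0,3
2,3,1,0,0,0
1,1,0,1,2,3
step 7: 1,0,1,0,2,3
1,2,3,2,0,3
3,3,1,0,0,0
1,1,0,1,2,3
step 8: 1,0,1,0,2,3
2,3,3,2,0,3
1,0,2,0,0,0
2,2,0,1,2,3
step 9: 1,0,1,0,2,3
2,3,3,2,0,3
2,0,2,0,0,0
2,2,0,1,2,3
step 10: 1,0,1,0,2,3
2,3,3,2,0,3
3,0,2,0,0,0
2,2,0,1,2,3
step 11: 1,0,1,0,2,3
3,3,3,2,0,3
0,1,2,0,0,0
3,2,0,1,2,3
step 12: 1,0,1,0,2,3
3,3,3,2,0,3
1,1,2,0,0,0
3,2,0,1,2,3
step 13: 1,0,1,0,2,3
3,3,3,2,0,3
2,1,2,0,0,0
3,2,0,1,2,3
step 14: 1,0,1,0,2,3
3,3,3,2,0,3
3,1,2,0,0,0
3,2,0,1,2,3
step 15: 2,1,2,0,2,3
1,1,0,3,0,3
2,3,3,0,0,0
0,3,0,1,2,3
step 16: 2,1,2,0,2,3
1,1,0,3,0,3
3,3,3,0,0,0
0,3,0,1,2,3

1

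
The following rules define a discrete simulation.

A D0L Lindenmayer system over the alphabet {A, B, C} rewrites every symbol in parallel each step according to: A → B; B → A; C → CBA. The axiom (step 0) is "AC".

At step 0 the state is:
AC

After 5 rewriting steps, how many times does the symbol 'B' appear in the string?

[0] AC
[1] BCBA
[2] ACBAAB
[3] BCBAABBA
[4] ACBAABBAAB
[5] BCBAABBAABBA

6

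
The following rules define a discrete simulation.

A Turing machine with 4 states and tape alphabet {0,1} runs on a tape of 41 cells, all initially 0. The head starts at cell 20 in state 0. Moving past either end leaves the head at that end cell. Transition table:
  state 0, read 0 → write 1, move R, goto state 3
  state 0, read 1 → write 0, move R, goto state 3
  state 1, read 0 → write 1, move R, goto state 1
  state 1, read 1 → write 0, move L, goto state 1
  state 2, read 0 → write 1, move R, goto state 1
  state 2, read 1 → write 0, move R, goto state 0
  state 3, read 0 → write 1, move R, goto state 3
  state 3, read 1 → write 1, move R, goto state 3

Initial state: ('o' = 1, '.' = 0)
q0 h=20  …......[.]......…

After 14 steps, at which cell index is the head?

step 0: q0 h=20  …......[.]......…
step 1: q3 h=21  ….....o[.]......…
step 2: q3 h=22  …....oo[.]......…
step 3: q3 h=23  …...ooo[.]......…
step 4: q3 h=24  …..oooo[.]......…
step 5: q3 h=25  ….ooooo[.]......…
step 6: q3 h=26  …oooooo[.]......…
step 7: q3 h=27  …oooooo[.]......…
step 8: q3 h=28  …oooooo[.]......…
step 9: q3 h=29  …oooooo[.]......…
step 10: q3 h=30  …oooooo[.]......…
step 11: q3 h=31  …oooooo[.]......…
step 12: q3 h=32  …oooooo[.]......…
step 13: q3 h=33  …oooooo[.]......…
step 14: q3 h=34  …oooooo[.]......|

34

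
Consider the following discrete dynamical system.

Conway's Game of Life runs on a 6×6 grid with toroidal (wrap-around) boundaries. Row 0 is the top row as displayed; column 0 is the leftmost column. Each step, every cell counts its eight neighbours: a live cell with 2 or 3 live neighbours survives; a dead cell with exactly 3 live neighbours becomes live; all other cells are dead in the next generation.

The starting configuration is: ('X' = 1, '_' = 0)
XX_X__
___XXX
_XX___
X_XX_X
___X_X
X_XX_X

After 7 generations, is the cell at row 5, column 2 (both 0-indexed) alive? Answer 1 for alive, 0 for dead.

1

[0] XX_X__
___XXX
_XX___
X_XX_X
___X_X
X_XX_X
[1] _X____
___XXX
_X____
X__X_X
______
___X_X
[2] X_XX_X
X_X_X_
__XX__
X_____
X____X
______
[3] X_XXXX
X___X_
__XX_X
XX___X
X____X
_X__X_
[4] X_X___
X_____
__XX__
_XX___
____X_
_XX___
[5] X_X___
__XX__
__XX__
_XX___
___X__
_XXX__
[6] ______
______
______
_X____
___X__
_X_X__
[7] ______
______
______
______
______
__X___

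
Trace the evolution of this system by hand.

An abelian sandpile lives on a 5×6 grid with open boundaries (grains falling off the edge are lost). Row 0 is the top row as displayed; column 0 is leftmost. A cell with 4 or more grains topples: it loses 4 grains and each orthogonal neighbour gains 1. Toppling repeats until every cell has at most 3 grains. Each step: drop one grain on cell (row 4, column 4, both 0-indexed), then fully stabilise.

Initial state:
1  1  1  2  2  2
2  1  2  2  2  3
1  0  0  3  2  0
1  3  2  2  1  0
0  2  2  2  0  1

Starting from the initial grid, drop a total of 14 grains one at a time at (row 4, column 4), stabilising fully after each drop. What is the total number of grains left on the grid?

50

t=0: 1  1  1  2  2  2
2  1  2  2  2  3
1  0  0  3  2  0
1  3  2  2  1  0
0  2  2  2  0  1
t=1: 1  1  1  2  2  2
2  1  2  2  2  3
1  0  0  3  2  0
1  3  2  2  1  0
0  2  2  2  1  1
t=2: 1  1  1  2  2  2
2  1  2  2  2  3
1  0  0  3  2  0
1  3  2  2  1  0
0  2  2  2  2  1
t=3: 1  1  1  2  2  2
2  1  2  2  2  3
1  0  0  3  2  0
1  3  2  2  1  0
0  2  2  2  3  1
t=4: 1  1  1  2  2  2
2  1  2  2  2  3
1  0  0  3  2  0
1  3  2  2  2  0
0  2  2  3  0  2
t=5: 1  1  1  2  2  2
2  1  2  2  2  3
1  0  0  3  2  0
1  3  2  2  2  0
0  2  2  3  1  2
t=6: 1  1  1  2  2  2
2  1  2  2  2  3
1  0  0  3  2  0
1  3  2  2  2  0
0  2  2  3  2  2
t=7: 1  1  1  2  2  2
2  1  2  2  2  3
1  0  0  3  2  0
1  3  2  2  2  0
0  2  2  3  3  2
t=8: 1  1  1  2  2  2
2  1  2  2  2  3
1  0  0  3  2  0
1  3  2  3  3  0
0  2  3  0  1  3
t=9: 1  1  1  2  2  2
2  1  2  2  2  3
1  0  0  3  2  0
1  3  2  3  3  0
0  2  3  0  2  3
t=10: 1  1  1  2  2  2
2  1  2  2  2  3
1  0  0  3  2  0
1  3  2  3  3  0
0  2  3  0  3  3
t=11: 1  1  1  2  2  2
2  1  2  3  3  3
1  0  1  1  0  1
1  3  3  1  2  2
0  2  3  2  2  0
t=12: 1  1  1  2  2  2
2  1  2  3  3  3
1  0  1  1  0  1
1  3  3  1  2  2
0  2  3  2  3  0
t=13: 1  1  1  2  2  2
2  1  2  3  3  3
1  0  1  1  0  1
1  3  3  1  3  2
0  2  3  3  0  1
t=14: 1  1  1  2  2  2
2  1  2  3  3  3
1  0  1  1  0  1
1  3  3  1  3  2
0  2  3  3  1  1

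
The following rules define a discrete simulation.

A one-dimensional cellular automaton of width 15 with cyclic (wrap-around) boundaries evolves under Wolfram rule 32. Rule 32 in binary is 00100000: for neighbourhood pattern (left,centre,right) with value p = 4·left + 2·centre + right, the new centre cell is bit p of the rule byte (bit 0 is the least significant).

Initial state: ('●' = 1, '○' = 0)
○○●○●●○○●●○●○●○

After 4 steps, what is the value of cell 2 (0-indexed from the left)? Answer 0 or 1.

[0] ○○●○●●○○●●○●○●○
[1] ○○○●○○○○○○●○●○○
[2] ○○○○○○○○○○○●○○○
[3] ○○○○○○○○○○○○○○○
[4] ○○○○○○○○○○○○○○○

0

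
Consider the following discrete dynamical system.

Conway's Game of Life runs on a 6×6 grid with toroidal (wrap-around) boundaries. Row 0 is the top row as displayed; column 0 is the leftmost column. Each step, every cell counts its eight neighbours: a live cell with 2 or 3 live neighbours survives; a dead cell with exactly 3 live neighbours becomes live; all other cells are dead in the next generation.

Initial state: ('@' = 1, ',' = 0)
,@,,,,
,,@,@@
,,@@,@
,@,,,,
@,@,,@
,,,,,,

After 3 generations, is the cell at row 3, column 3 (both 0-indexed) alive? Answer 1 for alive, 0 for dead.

0

t=0: ,@,,,,
,,@,@@
,,@@,@
,@,,,,
@,@,,@
,,,,,,
t=1: ,,,,,,
@@@,@@
@@@@,@
,@,@@@
@@,,,,
@@,,,,
t=2: ,,@,,,
,,,,@,
,,,,,,
,,,@,,
,,,,@,
@@,,,,
t=3: ,@,,,,
,,,,,,
,,,,,,
,,,,,,
,,,,,,
,@,,,,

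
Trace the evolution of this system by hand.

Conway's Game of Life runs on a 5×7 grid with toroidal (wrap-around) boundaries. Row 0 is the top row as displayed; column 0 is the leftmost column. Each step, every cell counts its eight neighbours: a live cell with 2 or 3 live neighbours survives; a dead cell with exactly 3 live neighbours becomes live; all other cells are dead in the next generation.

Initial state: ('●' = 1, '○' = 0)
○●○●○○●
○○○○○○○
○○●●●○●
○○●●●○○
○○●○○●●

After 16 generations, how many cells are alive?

t=0: ○●○●○○●
○○○○○○○
○○●●●○●
○○●●●○○
○○●○○●●
t=1: ●○●○○●●
●○○○●●○
○○●○●●○
○●○○○○●
●●○○○●●
t=2: ○○○○○○○
●○○○○○○
●●○●●○○
○●●○●○○
○○●○○○○
t=3: ○○○○○○○
●●○○○○○
●○○●●○○
●○○○●○○
○●●●○○○
t=4: ●○○○○○○
●●○○○○○
●○○●●○●
●○○○●○○
○●●●○○○
t=5: ●○○○○○○
○●○○○○○
○○○●●●●
●○○○●●●
●●●●○○○
t=6: ●○○○○○○
●○○○●●●
○○○●○○○
○○○○○○○
○○●●●●○
t=7: ●●○○○○○
●○○○●●●
○○○○●●●
○○●○○○○
○○○●●○○
t=8: ●●○●○○○
○●○○●○○
●○○●●○○
○○○○○○○
○●●●○○○
t=9: ●○○●●○○
○●○○●○○
○○○●●○○
○●○○●○○
●●○●○○○
t=10: ●○○●●○○
○○●○○●○
○○●●●●○
●●○○●○○
●●○●○○○
t=11: ●○○●●○●
○●●○○●●
○○●○○●●
●○○○○●●
○○○●○○●
t=12: ○●○●●○○
○●●○○○○
○○●○●○○
●○○○●○○
○○○●○○○
t=13: ○●○●●○○
○●○○●○○
○○●○○○○
○○○○●○○
○○●●○○○
t=14: ○●○○●○○
○●○○●○○
○○○●○○○
○○●○○○○
○○●○○○○
t=15: ○●●●○○○
○○●●●○○
○○●●○○○
○○●●○○○
○●●●○○○
t=16: ○○○○○○○
○○○○●○○
○●○○○○○
○○○○●○○
○○○○●○○

4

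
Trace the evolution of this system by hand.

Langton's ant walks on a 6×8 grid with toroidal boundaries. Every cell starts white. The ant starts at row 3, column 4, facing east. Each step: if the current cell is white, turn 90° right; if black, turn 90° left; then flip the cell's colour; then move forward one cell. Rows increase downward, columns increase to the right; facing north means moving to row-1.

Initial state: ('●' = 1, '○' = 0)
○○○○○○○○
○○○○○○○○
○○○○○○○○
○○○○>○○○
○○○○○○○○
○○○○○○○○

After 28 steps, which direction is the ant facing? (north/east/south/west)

east

gen 0: ○○○○○○○○
○○○○○○○○
○○○○○○○○
○○○○>○○○
○○○○○○○○
○○○○○○○○
gen 1: ○○○○○○○○
○○○○○○○○
○○○○○○○○
○○○○●○○○
○○○○v○○○
○○○○○○○○
gen 2: ○○○○○○○○
○○○○○○○○
○○○○○○○○
○○○○●○○○
○○○<●○○○
○○○○○○○○
gen 3: ○○○○○○○○
○○○○○○○○
○○○○○○○○
○○○^●○○○
○○○●●○○○
○○○○○○○○
gen 4: ○○○○○○○○
○○○○○○○○
○○○○○○○○
○○○●>○○○
○○○●●○○○
○○○○○○○○
gen 5: ○○○○○○○○
○○○○○○○○
○○○○^○○○
○○○●○○○○
○○○●●○○○
○○○○○○○○
gen 6: ○○○○○○○○
○○○○○○○○
○○○○●>○○
○○○●○○○○
○○○●●○○○
○○○○○○○○
gen 7: ○○○○○○○○
○○○○○○○○
○○○○●●○○
○○○●○v○○
○○○●●○○○
○○○○○○○○
gen 8: ○○○○○○○○
○○○○○○○○
○○○○●●○○
○○○●<●○○
○○○●●○○○
○○○○○○○○
gen 9: ○○○○○○○○
○○○○○○○○
○○○○^●○○
○○○●●●○○
○○○●●○○○
○○○○○○○○
gen 10: ○○○○○○○○
○○○○○○○○
○○○<○●○○
○○○●●●○○
○○○●●○○○
○○○○○○○○
gen 11: ○○○○○○○○
○○○^○○○○
○○○●○●○○
○○○●●●○○
○○○●●○○○
○○○○○○○○
gen 12: ○○○○○○○○
○○○●>○○○
○○○●○●○○
○○○●●●○○
○○○●●○○○
○○○○○○○○
gen 13: ○○○○○○○○
○○○●●○○○
○○○●v●○○
○○○●●●○○
○○○●●○○○
○○○○○○○○
gen 14: ○○○○○○○○
○○○●●○○○
○○○<●●○○
○○○●●●○○
○○○●●○○○
○○○○○○○○
gen 15: ○○○○○○○○
○○○●●○○○
○○○○●●○○
○○○v●●○○
○○○●●○○○
○○○○○○○○
gen 16: ○○○○○○○○
○○○●●○○○
○○○○●●○○
○○○○>●○○
○○○●●○○○
○○○○○○○○
gen 17: ○○○○○○○○
○○○●●○○○
○○○○^●○○
○○○○○●○○
○○○●●○○○
○○○○○○○○
gen 18: ○○○○○○○○
○○○●●○○○
○○○<○●○○
○○○○○●○○
○○○●●○○○
○○○○○○○○
gen 19: ○○○○○○○○
○○○^●○○○
○○○●○●○○
○○○○○●○○
○○○●●○○○
○○○○○○○○
gen 20: ○○○○○○○○
○○<○●○○○
○○○●○●○○
○○○○○●○○
○○○●●○○○
○○○○○○○○
gen 21: ○○^○○○○○
○○●○●○○○
○○○●○●○○
○○○○○●○○
○○○●●○○○
○○○○○○○○
gen 22: ○○●>○○○○
○○●○●○○○
○○○●○●○○
○○○○○●○○
○○○●●○○○
○○○○○○○○
gen 23: ○○●●○○○○
○○●v●○○○
○○○●○●○○
○○○○○●○○
○○○●●○○○
○○○○○○○○
gen 24: ○○●●○○○○
○○<●●○○○
○○○●○●○○
○○○○○●○○
○○○●●○○○
○○○○○○○○
gen 25: ○○●●○○○○
○○○●●○○○
○○v●○●○○
○○○○○●○○
○○○●●○○○
○○○○○○○○
gen 26: ○○●●○○○○
○○○●●○○○
○<●●○●○○
○○○○○●○○
○○○●●○○○
○○○○○○○○
gen 27: ○○●●○○○○
○^○●●○○○
○●●●○●○○
○○○○○●○○
○○○●●○○○
○○○○○○○○
gen 28: ○○●●○○○○
○●>●●○○○
○●●●○●○○
○○○○○●○○
○○○●●○○○
○○○○○○○○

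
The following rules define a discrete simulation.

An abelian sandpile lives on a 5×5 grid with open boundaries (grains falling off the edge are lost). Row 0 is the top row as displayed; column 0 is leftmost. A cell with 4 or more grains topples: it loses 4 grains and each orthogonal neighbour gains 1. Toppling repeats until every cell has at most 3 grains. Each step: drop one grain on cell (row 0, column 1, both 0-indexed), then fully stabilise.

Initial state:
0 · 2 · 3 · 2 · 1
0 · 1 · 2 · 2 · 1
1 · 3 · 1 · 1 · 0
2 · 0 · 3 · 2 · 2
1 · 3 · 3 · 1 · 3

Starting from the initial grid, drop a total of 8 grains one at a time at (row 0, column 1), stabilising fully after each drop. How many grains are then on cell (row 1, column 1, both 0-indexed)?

t=0: 0 · 2 · 3 · 2 · 1
0 · 1 · 2 · 2 · 1
1 · 3 · 1 · 1 · 0
2 · 0 · 3 · 2 · 2
1 · 3 · 3 · 1 · 3
t=1: 0 · 3 · 3 · 2 · 1
0 · 1 · 2 · 2 · 1
1 · 3 · 1 · 1 · 0
2 · 0 · 3 · 2 · 2
1 · 3 · 3 · 1 · 3
t=2: 1 · 1 · 0 · 3 · 1
0 · 2 · 3 · 2 · 1
1 · 3 · 1 · 1 · 0
2 · 0 · 3 · 2 · 2
1 · 3 · 3 · 1 · 3
t=3: 1 · 2 · 0 · 3 · 1
0 · 2 · 3 · 2 · 1
1 · 3 · 1 · 1 · 0
2 · 0 · 3 · 2 · 2
1 · 3 · 3 · 1 · 3
t=4: 1 · 3 · 0 · 3 · 1
0 · 2 · 3 · 2 · 1
1 · 3 · 1 · 1 · 0
2 · 0 · 3 · 2 · 2
1 · 3 · 3 · 1 · 3
t=5: 2 · 0 · 1 · 3 · 1
0 · 3 · 3 · 2 · 1
1 · 3 · 1 · 1 · 0
2 · 0 · 3 · 2 · 2
1 · 3 · 3 · 1 · 3
t=6: 2 · 1 · 1 · 3 · 1
0 · 3 · 3 · 2 · 1
1 · 3 · 1 · 1 · 0
2 · 0 · 3 · 2 · 2
1 · 3 · 3 · 1 · 3
t=7: 2 · 2 · 1 · 3 · 1
0 · 3 · 3 · 2 · 1
1 · 3 · 1 · 1 · 0
2 · 0 · 3 · 2 · 2
1 · 3 · 3 · 1 · 3
t=8: 2 · 3 · 1 · 3 · 1
0 · 3 · 3 · 2 · 1
1 · 3 · 1 · 1 · 0
2 · 0 · 3 · 2 · 2
1 · 3 · 3 · 1 · 3

3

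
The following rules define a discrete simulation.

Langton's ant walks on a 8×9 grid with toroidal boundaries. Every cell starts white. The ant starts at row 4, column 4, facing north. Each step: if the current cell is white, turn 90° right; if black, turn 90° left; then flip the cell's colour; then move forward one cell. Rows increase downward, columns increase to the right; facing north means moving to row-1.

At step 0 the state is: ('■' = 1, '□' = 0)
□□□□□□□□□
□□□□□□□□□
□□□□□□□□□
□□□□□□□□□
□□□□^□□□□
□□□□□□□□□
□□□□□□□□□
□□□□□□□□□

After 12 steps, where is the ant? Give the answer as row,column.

t=0: □□□□□□□□□
□□□□□□□□□
□□□□□□□□□
□□□□□□□□□
□□□□^□□□□
□□□□□□□□□
□□□□□□□□□
□□□□□□□□□
t=1: □□□□□□□□□
□□□□□□□□□
□□□□□□□□□
□□□□□□□□□
□□□□■>□□□
□□□□□□□□□
□□□□□□□□□
□□□□□□□□□
t=2: □□□□□□□□□
□□□□□□□□□
□□□□□□□□□
□□□□□□□□□
□□□□■■□□□
□□□□□v□□□
□□□□□□□□□
□□□□□□□□□
t=3: □□□□□□□□□
□□□□□□□□□
□□□□□□□□□
□□□□□□□□□
□□□□■■□□□
□□□□<■□□□
□□□□□□□□□
□□□□□□□□□
t=4: □□□□□□□□□
□□□□□□□□□
□□□□□□□□□
□□□□□□□□□
□□□□^■□□□
□□□□■■□□□
□□□□□□□□□
□□□□□□□□□
t=5: □□□□□□□□□
□□□□□□□□□
□□□□□□□□□
□□□□□□□□□
□□□<□■□□□
□□□□■■□□□
□□□□□□□□□
□□□□□□□□□
t=6: □□□□□□□□□
□□□□□□□□□
□□□□□□□□□
□□□^□□□□□
□□□■□■□□□
□□□□■■□□□
□□□□□□□□□
□□□□□□□□□
t=7: □□□□□□□□□
□□□□□□□□□
□□□□□□□□□
□□□■>□□□□
□□□■□■□□□
□□□□■■□□□
□□□□□□□□□
□□□□□□□□□
t=8: □□□□□□□□□
□□□□□□□□□
□□□□□□□□□
□□□■■□□□□
□□□■v■□□□
□□□□■■□□□
□□□□□□□□□
□□□□□□□□□
t=9: □□□□□□□□□
□□□□□□□□□
□□□□□□□□□
□□□■■□□□□
□□□<■■□□□
□□□□■■□□□
□□□□□□□□□
□□□□□□□□□
t=10: □□□□□□□□□
□□□□□□□□□
□□□□□□□□□
□□□■■□□□□
□□□□■■□□□
□□□v■■□□□
□□□□□□□□□
□□□□□□□□□
t=11: □□□□□□□□□
□□□□□□□□□
□□□□□□□□□
□□□■■□□□□
□□□□■■□□□
□□<■■■□□□
□□□□□□□□□
□□□□□□□□□
t=12: □□□□□□□□□
□□□□□□□□□
□□□□□□□□□
□□□■■□□□□
□□^□■■□□□
□□■■■■□□□
□□□□□□□□□
□□□□□□□□□

4,2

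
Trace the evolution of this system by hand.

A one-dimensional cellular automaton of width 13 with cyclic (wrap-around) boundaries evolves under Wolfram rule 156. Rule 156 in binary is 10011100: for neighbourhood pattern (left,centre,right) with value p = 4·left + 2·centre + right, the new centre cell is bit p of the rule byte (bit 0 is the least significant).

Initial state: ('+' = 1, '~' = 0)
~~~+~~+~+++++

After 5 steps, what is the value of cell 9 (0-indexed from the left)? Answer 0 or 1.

step 0: ~~~+~~+~+++++
step 1: +~~++~+~++++~
step 2: ++~+~~+~+++~~
step 3: +~~++~+~++~+~
step 4: ++~+~~+~+~~+~
step 5: +~~++~+~++~+~

1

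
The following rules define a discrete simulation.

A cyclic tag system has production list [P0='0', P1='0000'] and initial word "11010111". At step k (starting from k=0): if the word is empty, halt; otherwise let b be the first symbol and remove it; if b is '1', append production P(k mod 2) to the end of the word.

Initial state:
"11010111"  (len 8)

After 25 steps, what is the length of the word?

1

k=0  "11010111"  (len 8)
k=1  "10101110"  (len 8)
k=2  "01011100000"  (len 11)
k=3  "1011100000"  (len 10)
k=4  "0111000000000"  (len 13)
k=5  "111000000000"  (len 12)
k=6  "110000000000000"  (len 15)
k=7  "100000000000000"  (len 15)
k=8  "000000000000000000"  (len 18)
k=9  "00000000000000000"  (len 17)
k=10  "0000000000000000"  (len 16)
k=11  "000000000000000"  (len 15)
k=12  "00000000000000"  (len 14)
k=13  "0000000000000"  (len 13)
k=14  "000000000000"  (len 12)
k=15  "00000000000"  (len 11)
k=16  "0000000000"  (len 10)
k=17  "000000000"  (len 9)
k=18  "00000000"  (len 8)
k=19  "0000000"  (len 7)
k=20  "000000"  (len 6)
k=21  "00000"  (len 5)
k=22  "0000"  (len 4)
k=23  "000"  (len 3)
k=24  "00"  (len 2)
k=25  "0"  (len 1)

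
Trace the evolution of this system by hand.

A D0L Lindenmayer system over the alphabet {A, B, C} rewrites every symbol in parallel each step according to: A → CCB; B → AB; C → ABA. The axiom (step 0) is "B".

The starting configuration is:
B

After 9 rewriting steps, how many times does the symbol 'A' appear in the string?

1558

k=0  B
k=1  AB
k=2  CCBAB
k=3  ABAABAABCCBAB
k=4  CCBABCCBCCBABCCBCCBABABAABAABCCBAB
k=5  ABAABAABCCBABABAABAABABAABAABCCBABABAABAABABAABAABCCBABCCBABCCBCCBABCCBCCBABABAABAABCCBAB
k=6  CCBABCCBCCBABCCBCCBABABAABAABCCBABCCBABCCBCCBABCCBCCBABCCB…BABABAABAABABAABAABCCBABCCBABCCBCCBABCCBCCBABABAABAABCCBAB  (len 233)
k=7  ABAABAABCCBABABAABAABABAABAABCCBABABAABAABABAABAABCCBABCCB…BABABAABAABABAABAABCCBABCCBABCCBCCBABCCBCCBABABAABAABCCBAB  (len 610)
k=8  CCBABCCBCCBABCCBCCBABABAABAABCCBABCCBABCCBCCBABCCBCCBABCCB…BABABAABAABABAABAABCCBABCCBABCCBCCBABCCBCCBABABAABAABCCBAB  (len 1597)
k=9  ABAABAABCCBABABAABAABABAABAABCCBABABAABAABABAABAABCCBABCCB…BABABAABAABABAABAABCCBABCCBABCCBCCBABCCBCCBABABAABAABCCBAB  (len 4181)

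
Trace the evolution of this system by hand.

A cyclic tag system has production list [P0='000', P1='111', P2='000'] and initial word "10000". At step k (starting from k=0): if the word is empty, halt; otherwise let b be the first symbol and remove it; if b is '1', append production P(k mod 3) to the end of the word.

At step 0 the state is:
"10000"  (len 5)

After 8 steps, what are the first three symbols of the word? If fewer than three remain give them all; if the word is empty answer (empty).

(empty)

0) "10000"  (len 5)
1) "0000000"  (len 7)
2) "000000"  (len 6)
3) "00000"  (len 5)
4) "0000"  (len 4)
5) "000"  (len 3)
6) "00"  (len 2)
7) "0"  (len 1)
8) (halted — word empty)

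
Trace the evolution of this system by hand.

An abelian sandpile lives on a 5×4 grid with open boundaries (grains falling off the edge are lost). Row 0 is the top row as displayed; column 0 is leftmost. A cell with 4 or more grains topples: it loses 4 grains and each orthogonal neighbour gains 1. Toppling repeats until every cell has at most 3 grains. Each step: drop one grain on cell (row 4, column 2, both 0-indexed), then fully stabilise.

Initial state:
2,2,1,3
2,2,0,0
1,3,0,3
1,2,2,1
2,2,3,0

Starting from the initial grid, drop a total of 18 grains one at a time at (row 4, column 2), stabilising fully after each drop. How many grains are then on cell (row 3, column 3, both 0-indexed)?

step 0: 2,2,1,3
2,2,0,0
1,3,0,3
1,2,2,1
2,2,3,0
step 1: 2,2,1,3
2,2,0,0
1,3,0,3
1,2,3,1
2,3,0,1
step 2: 2,2,1,3
2,2,0,0
1,3,0,3
1,2,3,1
2,3,1,1
step 3: 2,2,1,3
2,2,0,0
1,3,0,3
1,2,3,1
2,3,2,1
step 4: 2,2,1,3
2,2,0,0
1,3,0,3
1,2,3,1
2,3,3,1
step 5: 2,2,1,3
2,3,0,0
2,0,2,3
2,1,1,2
3,1,2,2
step 6: 2,2,1,3
2,3,0,0
2,0,2,3
2,1,1,2
3,1,3,2
step 7: 2,2,1,3
2,3,0,0
2,0,2,3
2,1,2,2
3,2,0,3
step 8: 2,2,1,3
2,3,0,0
2,0,2,3
2,1,2,2
3,2,1,3
step 9: 2,2,1,3
2,3,0,0
2,0,2,3
2,1,2,2
3,2,2,3
step 10: 2,2,1,3
2,3,0,0
2,0,2,3
2,1,2,2
3,2,3,3
step 11: 2,2,1,3
2,3,0,0
2,0,2,3
2,1,3,3
3,3,1,0
step 12: 2,2,1,3
2,3,0,0
2,0,2,3
2,1,3,3
3,3,2,0
step 13: 2,2,1,3
2,3,0,0
2,0,2,3
2,1,3,3
3,3,3,0
step 14: 2,2,1,3
2,3,1,1
2,1,0,1
3,3,2,1
0,1,2,2
step 15: 2,2,1,3
2,3,1,1
2,1,0,1
3,3,2,1
0,1,3,2
step 16: 2,2,1,3
2,3,1,1
2,1,0,1
3,3,3,1
0,2,0,3
step 17: 2,2,1,3
2,3,1,1
2,1,0,1
3,3,3,1
0,2,1,3
step 18: 2,2,1,3
2,3,1,1
2,1,0,1
3,3,3,1
0,2,2,3

1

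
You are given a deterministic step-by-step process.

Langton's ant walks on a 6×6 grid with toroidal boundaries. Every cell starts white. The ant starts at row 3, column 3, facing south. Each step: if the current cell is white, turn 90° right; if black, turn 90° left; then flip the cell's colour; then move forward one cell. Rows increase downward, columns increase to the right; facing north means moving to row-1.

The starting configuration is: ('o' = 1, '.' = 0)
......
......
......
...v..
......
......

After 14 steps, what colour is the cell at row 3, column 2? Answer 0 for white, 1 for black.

step 0: ......
......
......
...v..
......
......
step 1: ......
......
......
..<o..
......
......
step 2: ......
......
..^...
..oo..
......
......
step 3: ......
......
..o>..
..oo..
......
......
step 4: ......
......
..oo..
..ov..
......
......
step 5: ......
......
..oo..
..o.>.
......
......
step 6: ......
......
..oo..
..o.o.
....v.
......
step 7: ......
......
..oo..
..o.o.
...<o.
......
step 8: ......
......
..oo..
..o^o.
...oo.
......
step 9: ......
......
..oo..
..oo>.
...oo.
......
step 10: ......
......
..oo^.
..oo..
...oo.
......
step 11: ......
......
..ooo>
..oo..
...oo.
......
step 12: ......
......
..oooo
..oo.v
...oo.
......
step 13: ......
......
..oooo
..oo<o
...oo.
......
step 14: ......
......
..oo^o
..oooo
...oo.
......

1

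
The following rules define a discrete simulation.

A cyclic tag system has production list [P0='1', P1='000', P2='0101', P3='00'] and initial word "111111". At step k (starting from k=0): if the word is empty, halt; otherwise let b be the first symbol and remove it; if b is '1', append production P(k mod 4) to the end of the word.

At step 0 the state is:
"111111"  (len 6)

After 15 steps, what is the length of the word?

14

gen 0: "111111"  (len 6)
gen 1: "111111"  (len 6)
gen 2: "11111000"  (len 8)
gen 3: "11110000101"  (len 11)
gen 4: "111000010100"  (len 12)
gen 5: "110000101001"  (len 12)
gen 6: "10000101001000"  (len 14)
gen 7: "00001010010000101"  (len 17)
gen 8: "0001010010000101"  (len 16)
gen 9: "001010010000101"  (len 15)
gen 10: "01010010000101"  (len 14)
gen 11: "1010010000101"  (len 13)
gen 12: "01001000010100"  (len 14)
gen 13: "1001000010100"  (len 13)
gen 14: "001000010100000"  (len 15)
gen 15: "01000010100000"  (len 14)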